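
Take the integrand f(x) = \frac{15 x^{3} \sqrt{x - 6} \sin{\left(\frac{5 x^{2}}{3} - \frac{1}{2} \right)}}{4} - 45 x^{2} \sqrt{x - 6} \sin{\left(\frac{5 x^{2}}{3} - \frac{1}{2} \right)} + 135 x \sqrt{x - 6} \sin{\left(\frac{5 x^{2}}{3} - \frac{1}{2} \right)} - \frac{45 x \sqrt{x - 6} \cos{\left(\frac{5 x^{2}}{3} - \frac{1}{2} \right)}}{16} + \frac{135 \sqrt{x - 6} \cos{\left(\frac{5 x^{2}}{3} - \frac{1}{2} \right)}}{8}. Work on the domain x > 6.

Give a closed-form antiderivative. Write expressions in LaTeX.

f has the shape u'v + uv' for u = - \frac{9 \left(x - 6\right)^{\frac{5}{2}}}{8} and v = \cos{\left(\frac{5 x^{2}}{3} - \frac{1}{2} \right)} — it is the derivative of the product u*v.
Check: d/dx[- \frac{9 \left(x - 6\right)^{\frac{5}{2}} \cos{\left(\frac{5 x^{2}}{3} - \frac{1}{2} \right)}}{8}] = \frac{15 x^{3} \sqrt{x - 6} \sin{\left(\frac{5 x^{2}}{3} - \frac{1}{2} \right)}}{4} - 45 x^{2} \sqrt{x - 6} \sin{\left(\frac{5 x^{2}}{3} - \frac{1}{2} \right)} + 135 x \sqrt{x - 6} \sin{\left(\frac{5 x^{2}}{3} - \frac{1}{2} \right)} - \frac{45 x \sqrt{x - 6} \cos{\left(\frac{5 x^{2}}{3} - \frac{1}{2} \right)}}{16} + \frac{135 \sqrt{x - 6} \cos{\left(\frac{5 x^{2}}{3} - \frac{1}{2} \right)}}{8} = f(x).

An antiderivative is F(x) = - \frac{9 \left(x - 6\right)^{\frac{5}{2}} \cos{\left(\frac{5 x^{2}}{3} - \frac{1}{2} \right)}}{8}.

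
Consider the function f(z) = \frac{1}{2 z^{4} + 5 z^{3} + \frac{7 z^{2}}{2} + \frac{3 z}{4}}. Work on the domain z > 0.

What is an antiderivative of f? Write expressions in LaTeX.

The denominator factors as z \left(2 z + 1\right)^{2} \left(2 z + 3\right); partial fractions split f into directly integrable pieces: - \frac{2}{3 \left(2 z + 3\right)} - \frac{2}{2 z + 1} - \frac{4}{\left(2 z + 1\right)^{2}} + \frac{4}{3 z}.
Check: d/dz[\frac{8 z \log{\left(z \right)} - 6 z \log{\left(z + \frac{1}{2} \right)} - 2 z \log{\left(z + \frac{3}{2} \right)} + 4 \log{\left(z \right)} - 3 \log{\left(z + \frac{1}{2} \right)} - \log{\left(z + \frac{3}{2} \right)} + 6}{6 z + 3}] = \frac{4}{8 z^{4} + 20 z^{3} + 14 z^{2} + 3 z}, which equals f(z).

An antiderivative is F(z) = \frac{8 z \log{\left(z \right)} - 6 z \log{\left(z + \frac{1}{2} \right)} - 2 z \log{\left(z + \frac{3}{2} \right)} + 4 \log{\left(z \right)} - 3 \log{\left(z + \frac{1}{2} \right)} - \log{\left(z + \frac{3}{2} \right)} + 6}{6 z + 3}.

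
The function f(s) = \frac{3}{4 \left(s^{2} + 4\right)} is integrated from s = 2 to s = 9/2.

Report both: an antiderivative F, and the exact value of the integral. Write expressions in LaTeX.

Antiderivative: F(s) = \frac{3 \operatorname{atan}{\left(\frac{s}{2} \right)}}{8}; value = - \frac{3 \pi}{32} + \frac{3 \operatorname{atan}{\left(\frac{9}{4} \right)}}{8}

For F(s) to be correct the identity F'(s) - f(s) = 0 must hold.
F(s) = \frac{3 \operatorname{atan}{\left(\frac{s}{2} \right)}}{8} is an antiderivative of f.
Check: d/ds[\frac{3 \operatorname{atan}{\left(\frac{s}{2} \right)}}{8}] = \frac{3}{4 s^{2} + 16}, which equals f(s).
F(9/2) = \frac{3 \operatorname{atan}{\left(\frac{9}{4} \right)}}{8}; F(2) = \frac{3 \pi}{32}.
Integral = F(9/2) - F(2) = - \frac{3 \pi}{32} + \frac{3 \operatorname{atan}{\left(\frac{9}{4} \right)}}{8}.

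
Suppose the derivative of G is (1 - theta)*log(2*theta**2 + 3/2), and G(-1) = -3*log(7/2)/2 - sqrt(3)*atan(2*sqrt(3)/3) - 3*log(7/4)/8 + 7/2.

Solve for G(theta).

The proposed G(theta) is checked by its d/dtheta: the result must match the given G'(theta).
A general antiderivative is theta**2/2 - 2*theta + (-theta**2/2 + theta)*log(2*theta**2 + 3/2) - 3*log(theta**2 + 3/4)/8 + sqrt(3)*atan(2*sqrt(3)*theta/3) + C.
The condition gives C = -3*log(7/2)/2 - sqrt(3)*atan(2*sqrt(3)/3) - 3*log(7/4)/8 + 7/2 - (-3*log(7/2)/2 - sqrt(3)*atan(2*sqrt(3)/3) - 3*log(7/4)/8 + 5/2) = 1.
So G(theta) = theta**2/2 - 2*theta + (-theta**2/2 + theta)*log(2*theta**2 + 3/2) - 3*log(theta**2 + 3/4)/8 + sqrt(3)*atan(2*sqrt(3)*theta/3) + 1.
Check: d/dtheta[theta**2/2 - 2*theta + (-theta**2/2 + theta)*log(2*theta**2 + 3/2) - 3*log(theta**2 + 3/4)/8 + sqrt(3)*atan(2*sqrt(3)*theta/3) + 1] = -theta*log(2*theta**2 + 3/2) + log(2*theta**2 + 3/2), which equals G'(theta).

G(theta) = theta**2/2 - 2*theta + (-theta**2/2 + theta)*log(2*theta**2 + 3/2) - 3*log(theta**2 + 3/4)/8 + sqrt(3)*atan(2*sqrt(3)*theta/3) + 1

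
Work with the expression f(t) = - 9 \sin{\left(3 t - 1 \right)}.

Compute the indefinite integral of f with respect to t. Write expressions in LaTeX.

F(t) = 3 \cos{\left(3 t - 1 \right)} + C

An antiderivative F(t) passes only if d/dt[F] lands on f(t) exactly.
Check: d/dt[3 \cos{\left(3 t - 1 \right)}] = - 9 \sin{\left(3 t - 1 \right)} = f(t).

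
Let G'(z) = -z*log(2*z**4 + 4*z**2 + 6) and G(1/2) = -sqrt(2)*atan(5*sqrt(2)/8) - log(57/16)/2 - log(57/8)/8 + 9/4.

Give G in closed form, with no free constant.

The proposed G(z) is checked by its d/dz: the result must match the given G'(z).
A general antiderivative is -z**2*log(2*z**4 + 4*z**2 + 6)/2 + z**2 - log(z**4 + 2*z**2 + 3)/2 - sqrt(2)*atan(sqrt(2)*z**2/2 + sqrt(2)/2) + C.
The condition gives C = -sqrt(2)*atan(5*sqrt(2)/8) - log(57/16)/2 - log(57/8)/8 + 9/4 - (-sqrt(2)*atan(5*sqrt(2)/8) - log(57/16)/2 - log(57/8)/8 + 1/4) = 2.
So G(z) = -z**2*log(z**4 + 2*z**2 + 3)/2 - z**2*log(2)/2 + z**2 - log(z**4 + 2*z**2 + 3)/2 - sqrt(2)*atan(sqrt(2)*z**2/2 + sqrt(2)/2) + 2.
Check: d/dz[-z**2*log(z**4 + 2*z**2 + 3)/2 - z**2*log(2)/2 + z**2 - log(z**4 + 2*z**2 + 3)/2 - sqrt(2)*atan(sqrt(2)*z**2/2 + sqrt(2)/2) + 2] = -z*log(z**4 + 2*z**2 + 3) - z*log(2), which equals G'(z).

G(z) = -z**2*log(z**4 + 2*z**2 + 3)/2 - z**2*log(2)/2 + z**2 - log(z**4 + 2*z**2 + 3)/2 - sqrt(2)*atan(sqrt(2)*z**2/2 + sqrt(2)/2) + 2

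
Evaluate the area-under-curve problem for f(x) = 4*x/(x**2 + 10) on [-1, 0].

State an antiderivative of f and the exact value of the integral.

f matches the chain-rule pattern g'(h)*h' with inner function h(x) = x**2/2 + 5; substituting u = h(x) collapses the integral.
F(x) = 2*log(x**2/2 + 5) is an antiderivative of f.
Check: d/dx[2*log(x**2/2 + 5)] = 4*x/(x**2 + 10) = f(x).
F(0) = 2*log(5); F(-1) = 2*log(11/2).
Integral = F(0) - F(-1) = -2*log(11/2) + 2*log(5).

Antiderivative: F(x) = 2*log(x**2/2 + 5); value = -2*log(11/2) + 2*log(5)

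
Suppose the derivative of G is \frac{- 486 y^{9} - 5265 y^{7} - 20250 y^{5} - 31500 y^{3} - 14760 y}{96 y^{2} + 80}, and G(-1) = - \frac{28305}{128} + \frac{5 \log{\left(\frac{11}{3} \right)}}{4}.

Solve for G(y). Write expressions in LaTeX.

A candidate passes only if d/dy[G] lands on the given G'(y) exactly.
A general antiderivative is - 2 \left(- \frac{3 y^{2}}{4} - \frac{5}{2}\right)^{4} + \frac{5 \log{\left(2 y^{2} + \frac{5}{3} \right)}}{4} + C.
The condition gives C = - \frac{28305}{128} + \frac{5 \log{\left(\frac{11}{3} \right)}}{4} - (- \frac{28561}{128} + \frac{5 \log{\left(\frac{11}{3} \right)}}{4}) = 2.
So G(y) = - \frac{81 y^{8} + 1080 y^{6} + 5400 y^{4} + 12000 y^{2} - 160 \log{\left(2 y^{2} + \frac{5}{3} \right)} + 9744}{128}.
Check: d/dy[- \frac{81 y^{8} + 1080 y^{6} + 5400 y^{4} + 12000 y^{2} - 160 \log{\left(2 y^{2} + \frac{5}{3} \right)} + 9744}{128}] = \frac{- 486 y^{9} - 5265 y^{7} - 20250 y^{5} - 31500 y^{3} - 14760 y}{96 y^{2} + 80} = G'(y).

G(y) = - \frac{81 y^{8} + 1080 y^{6} + 5400 y^{4} + 12000 y^{2} - 160 \log{\left(2 y^{2} + \frac{5}{3} \right)} + 9744}{128}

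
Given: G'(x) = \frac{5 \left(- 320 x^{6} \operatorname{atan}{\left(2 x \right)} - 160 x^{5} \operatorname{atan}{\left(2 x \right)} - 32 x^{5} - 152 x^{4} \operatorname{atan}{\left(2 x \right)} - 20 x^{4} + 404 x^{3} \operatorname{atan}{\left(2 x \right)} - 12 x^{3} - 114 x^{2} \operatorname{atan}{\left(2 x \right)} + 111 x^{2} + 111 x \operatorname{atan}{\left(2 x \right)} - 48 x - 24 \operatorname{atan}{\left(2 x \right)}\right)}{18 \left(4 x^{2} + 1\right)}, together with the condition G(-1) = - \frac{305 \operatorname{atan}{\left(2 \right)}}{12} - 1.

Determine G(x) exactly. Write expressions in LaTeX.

Differentiate the proposed G(x) back; it has to land on the given G'(x).
A general antiderivative is - \frac{2 \left(5 x^{2} - \frac{5 x}{2}\right) \left(\frac{4 x^{3}}{3} + \frac{3 x^{2}}{2} + \frac{5 x}{4} - 4\right) \operatorname{atan}{\left(2 x \right)}}{3} + C.
The condition gives C = - \frac{305 \operatorname{atan}{\left(2 \right)}}{12} - 1 - (- \frac{305 \operatorname{atan}{\left(2 \right)}}{12}) = -1.
So G(x) = - \frac{2 \left(5 x^{2} - \frac{5 x}{2}\right) \left(\frac{4 x^{3}}{3} + \frac{3 x^{2}}{2} + \frac{5 x}{4} - 4\right) \operatorname{atan}{\left(2 x \right)}}{3} - 1.
Check: d/dx[- \frac{2 \left(5 x^{2} - \frac{5 x}{2}\right) \left(\frac{4 x^{3}}{3} + \frac{3 x^{2}}{2} + \frac{5 x}{4} - 4\right) \operatorname{atan}{\left(2 x \right)}}{3} - 1] = \frac{- 1600 x^{6} \operatorname{atan}{\left(2 x \right)} - 800 x^{5} \operatorname{atan}{\left(2 x \right)} - 160 x^{5} - 760 x^{4} \operatorname{atan}{\left(2 x \right)} - 100 x^{4} + 2020 x^{3} \operatorname{atan}{\left(2 x \right)} - 60 x^{3} - 570 x^{2} \operatorname{atan}{\left(2 x \right)} + 555 x^{2} + 555 x \operatorname{atan}{\left(2 x \right)} - 240 x - 120 \operatorname{atan}{\left(2 x \right)}}{72 x^{2} + 18}, which equals G'(x).

G(x) = - \frac{2 \left(5 x^{2} - \frac{5 x}{2}\right) \left(\frac{4 x^{3}}{3} + \frac{3 x^{2}}{2} + \frac{5 x}{4} - 4\right) \operatorname{atan}{\left(2 x \right)}}{3} - 1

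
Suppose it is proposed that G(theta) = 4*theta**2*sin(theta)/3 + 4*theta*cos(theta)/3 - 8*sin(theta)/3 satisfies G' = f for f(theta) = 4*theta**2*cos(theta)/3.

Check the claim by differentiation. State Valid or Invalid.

Invalid: d/dtheta[G] - f = 4*theta*sin(theta)/3 - 4*cos(theta)/3, which is not 0.

d/dtheta[G] = 4*theta**2*cos(theta)/3 + 4*theta*sin(theta)/3 - 4*cos(theta)/3
d/dtheta[G] - f(theta) = 4*theta*sin(theta)/3 - 4*cos(theta)/3 != 0.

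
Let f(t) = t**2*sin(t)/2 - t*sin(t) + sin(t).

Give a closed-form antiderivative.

An antiderivative is F(t) = -t**2*cos(t)/2 + t*sin(t) + t*cos(t) - sin(t).

The integrand splits into summands that can be handled one at a time.
Check: d/dt[-t**2*cos(t)/2 + t*sin(t) + t*cos(t) - sin(t)] = t**2*sin(t)/2 - t*sin(t) + sin(t) = f(t).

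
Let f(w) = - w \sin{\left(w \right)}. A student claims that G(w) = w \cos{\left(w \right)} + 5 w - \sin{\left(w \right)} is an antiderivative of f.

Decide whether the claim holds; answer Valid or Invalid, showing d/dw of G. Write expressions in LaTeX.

d/dw[G] = - w \sin{\left(w \right)} + 5
d/dw[G] - f(w) = 5 != 0.

Invalid: d/dw[G] - f = 5, which is not 0.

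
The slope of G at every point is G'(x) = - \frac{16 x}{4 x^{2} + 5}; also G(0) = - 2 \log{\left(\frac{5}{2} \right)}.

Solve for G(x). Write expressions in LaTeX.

G(x) = - 2 \log{\left(2 x^{2} + \frac{5}{2} \right)}

G'(x) matches the chain-rule pattern g'(h)*h' with inner function h(x) = 2 x^{2} + \frac{5}{2}; substituting u = h(x) collapses the integral.
A general antiderivative is - 2 \log{\left(2 x^{2} + \frac{5}{2} \right)} + C.
The condition gives C = - 2 \log{\left(\frac{5}{2} \right)} - (- 2 \log{\left(\frac{5}{2} \right)}) = 0.
So G(x) = - 2 \log{\left(2 x^{2} + \frac{5}{2} \right)}.
Check: d/dx[- 2 \log{\left(2 x^{2} + \frac{5}{2} \right)}] = - \frac{16 x}{4 x^{2} + 5} = G'(x).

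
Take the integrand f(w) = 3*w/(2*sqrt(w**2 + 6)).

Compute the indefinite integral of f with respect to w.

f matches the chain-rule pattern g'(h)*h' with inner function h(w) = w**2 + 6; substituting u = h(w) collapses the integral.
Check: d/dw[3*sqrt(w**2 + 6)/2] = 3*w/(2*sqrt(w**2 + 6)) = f(w).

F(w) = 3*sqrt(w**2 + 6)/2 + C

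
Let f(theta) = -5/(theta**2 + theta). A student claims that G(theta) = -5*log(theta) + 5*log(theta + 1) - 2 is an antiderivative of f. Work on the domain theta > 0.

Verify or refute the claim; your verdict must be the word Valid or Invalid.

Valid - the claim checks out under differentiation.

d/dtheta[G] = -5/(theta**2 + theta)
This equals f(theta) exactly, so the claim holds.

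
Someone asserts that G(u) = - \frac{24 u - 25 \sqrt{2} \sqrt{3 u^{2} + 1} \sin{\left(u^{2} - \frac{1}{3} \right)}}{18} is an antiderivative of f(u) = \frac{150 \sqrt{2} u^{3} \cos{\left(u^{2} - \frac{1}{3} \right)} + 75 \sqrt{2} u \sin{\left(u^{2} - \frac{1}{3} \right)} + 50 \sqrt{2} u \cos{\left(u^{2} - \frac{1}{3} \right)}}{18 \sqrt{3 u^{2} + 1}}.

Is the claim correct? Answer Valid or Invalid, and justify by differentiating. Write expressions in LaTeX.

Invalid: d/du[G] - f = - \frac{4}{3}, which is not 0.

d/du[G] = \frac{150 \sqrt{2} u^{3} \cos{\left(u^{2} - \frac{1}{3} \right)} + 75 \sqrt{2} u \sin{\left(u^{2} - \frac{1}{3} \right)} + 50 \sqrt{2} u \cos{\left(u^{2} - \frac{1}{3} \right)} - 24 \sqrt{3 u^{2} + 1}}{18 \sqrt{3 u^{2} + 1}}
d/du[G] - f(u) = - \frac{4}{3} != 0.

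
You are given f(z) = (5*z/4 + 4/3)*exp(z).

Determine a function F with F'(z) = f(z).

An antiderivative is F(z) = (15*z + 1)*exp(z)/12.

f has the shape u'v + uv' for u = 5*z/4 + 1/12 and v = exp(z) — it is the derivative of the product u*v.
Check: d/dz[(15*z + 1)*exp(z)/12] = 5*z*exp(z)/4 + 4*exp(z)/3, which equals f(z).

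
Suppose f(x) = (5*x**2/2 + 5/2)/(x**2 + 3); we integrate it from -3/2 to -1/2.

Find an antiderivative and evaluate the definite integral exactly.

Check any antiderivative F(x) by computing F'(x) and comparing it with f(x).
F(x) = 5*(3*x - 2*sqrt(3)*atan(sqrt(3)*x/3))/6 is an antiderivative of f.
Check: d/dx[5*(3*x - 2*sqrt(3)*atan(sqrt(3)*x/3))/6] = (5*x**2 + 5)/(2*x**2 + 6), which equals f(x).
F(-1/2) = -5/4 + 5*sqrt(3)*atan(sqrt(3)/6)/3; F(-3/2) = -15/4 + 5*sqrt(3)*atan(sqrt(3)/2)/3.
Integral = F(-1/2) - F(-3/2) = -5*sqrt(3)*atan(sqrt(3)/2)/3 + 5*sqrt(3)*atan(sqrt(3)/6)/3 + 5/2.

Antiderivative: F(x) = 5*(3*x - 2*sqrt(3)*atan(sqrt(3)*x/3))/6; value = -5*sqrt(3)*atan(sqrt(3)/2)/3 + 5*sqrt(3)*atan(sqrt(3)/6)/3 + 5/2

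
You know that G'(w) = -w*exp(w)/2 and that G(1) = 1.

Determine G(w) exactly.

Recognize the product-rule pattern: G'(w) = u'v + uv' with u = 1/2 - w/2, v = exp(w), so integration by parts undoes it.
A general antiderivative is (1 - w)*exp(w)/2 + C.
The condition gives C = 1 - (0) = 1.
So G(w) = -(w*exp(w) - exp(w) - 2)/2.
Check: d/dw[-(w*exp(w) - exp(w) - 2)/2] = -w*exp(w)/2 = G'(w).

G(w) = -(w*exp(w) - exp(w) - 2)/2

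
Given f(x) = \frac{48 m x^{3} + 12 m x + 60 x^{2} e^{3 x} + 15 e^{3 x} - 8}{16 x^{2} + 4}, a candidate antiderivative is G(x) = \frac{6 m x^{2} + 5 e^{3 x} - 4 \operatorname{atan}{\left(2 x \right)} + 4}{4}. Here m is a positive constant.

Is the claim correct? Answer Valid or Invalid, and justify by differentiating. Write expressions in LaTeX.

d/dx[G] = \frac{48 m x^{3} + 12 m x + 60 x^{2} e^{3 x} + 15 e^{3 x} - 8}{16 x^{2} + 4}
This equals f(x) exactly, so the claim holds.

Valid - the claim checks out under differentiation.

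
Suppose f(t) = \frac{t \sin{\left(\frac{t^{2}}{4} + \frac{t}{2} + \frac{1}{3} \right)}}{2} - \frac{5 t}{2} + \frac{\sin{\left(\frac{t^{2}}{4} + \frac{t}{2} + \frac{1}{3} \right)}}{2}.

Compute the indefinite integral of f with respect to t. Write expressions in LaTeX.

F(t) = - \frac{5 t^{2}}{4} - \cos{\left(\frac{t^{2}}{4} + \frac{t}{2} + \frac{1}{3} \right)} + C

The integrand splits into summands that can be handled one at a time.
Check: d/dt[- \frac{5 t^{2}}{4} - \cos{\left(\frac{t^{2}}{4} + \frac{t}{2} + \frac{1}{3} \right)}] = \frac{t \sin{\left(\frac{t^{2}}{4} + \frac{t}{2} + \frac{1}{3} \right)}}{2} - \frac{5 t}{2} + \frac{\sin{\left(\frac{t^{2}}{4} + \frac{t}{2} + \frac{1}{3} \right)}}{2} = f(t).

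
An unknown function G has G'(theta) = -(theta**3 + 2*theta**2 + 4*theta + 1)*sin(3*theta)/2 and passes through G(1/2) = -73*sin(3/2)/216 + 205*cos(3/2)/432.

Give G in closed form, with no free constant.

The proposed G(theta) is checked by its d/dtheta: the result must match the given G'(theta).
A general antiderivative is theta**3*cos(3*theta)/6 - theta**2*sin(3*theta)/6 + theta**2*cos(3*theta)/3 - 2*theta*sin(3*theta)/9 + 5*theta*cos(3*theta)/9 - 5*sin(3*theta)/27 + 5*cos(3*theta)/54 + C.
The condition gives C = -73*sin(3/2)/216 + 205*cos(3/2)/432 - (-73*sin(3/2)/216 + 205*cos(3/2)/432) = 0.
So G(theta) = theta**3*cos(3*theta)/6 - theta**2*sin(3*theta)/6 + theta**2*cos(3*theta)/3 - 2*theta*sin(3*theta)/9 + 5*theta*cos(3*theta)/9 - 5*sin(3*theta)/27 + 5*cos(3*theta)/54.
Check: d/dtheta[theta**3*cos(3*theta)/6 - theta**2*sin(3*theta)/6 + theta**2*cos(3*theta)/3 - 2*theta*sin(3*theta)/9 + 5*theta*cos(3*theta)/9 - 5*sin(3*theta)/27 + 5*cos(3*theta)/54] = -theta**3*sin(3*theta)/2 - theta**2*sin(3*theta) - 2*theta*sin(3*theta) - sin(3*theta)/2, which equals G'(theta).

G(theta) = theta**3*cos(3*theta)/6 - theta**2*sin(3*theta)/6 + theta**2*cos(3*theta)/3 - 2*theta*sin(3*theta)/9 + 5*theta*cos(3*theta)/9 - 5*sin(3*theta)/27 + 5*cos(3*theta)/54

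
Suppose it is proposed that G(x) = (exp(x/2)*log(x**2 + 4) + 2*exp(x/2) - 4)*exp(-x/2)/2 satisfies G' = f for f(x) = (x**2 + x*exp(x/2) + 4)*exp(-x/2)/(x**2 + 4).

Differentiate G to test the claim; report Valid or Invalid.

d/dx[G] = (x**2 + x*exp(x/2) + 4)/(x**2*exp(x/2) + 4*exp(x/2))
This equals f(x) exactly, so the claim holds.

Valid: G'(x) = f(x).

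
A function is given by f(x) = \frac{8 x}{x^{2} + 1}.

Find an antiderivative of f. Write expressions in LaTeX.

An antiderivative is F(x) = 4 \log{\left(2 x^{2} + 2 \right)}.

The substitution u = 2 x^{2} + 2 works: f is exactly (dF/du)*(du/dx) for that inner function.
Check: d/dx[4 \log{\left(2 x^{2} + 2 \right)}] = \frac{8 x}{x^{2} + 1} = f(x).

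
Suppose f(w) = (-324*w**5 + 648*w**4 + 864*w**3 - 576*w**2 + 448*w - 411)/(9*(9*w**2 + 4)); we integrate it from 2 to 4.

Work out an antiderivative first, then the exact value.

A candidate is checked by its d/dw: the result must match f(w).
F(w) = -(-w**2 + 4*w/3 + 4)**2 - atan(3*w/2)/2 is an antiderivative of f.
Check: d/dw[-(-w**2 + 4*w/3 + 4)**2 - atan(3*w/2)/2] = (-324*w**5 + 648*w**4 + 864*w**3 - 576*w**2 + 448*w - 411)/(81*w**2 + 36), which equals f(w).
F(4) = -400/9 - atan(6)/2; F(2) = -64/9 - atan(3)/2.
Integral = F(4) - F(2) = -112/3 - atan(6)/2 + atan(3)/2.

Antiderivative: F(w) = -(-w**2 + 4*w/3 + 4)**2 - atan(3*w/2)/2; value = -112/3 - atan(6)/2 + atan(3)/2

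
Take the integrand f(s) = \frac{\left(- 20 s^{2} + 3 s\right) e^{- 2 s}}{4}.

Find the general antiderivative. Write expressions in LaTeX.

f has the shape u'v + uv' for u = \frac{5 s^{2}}{2} + \frac{17 s}{8} + \frac{17}{16} and v = e^{- 2 s} — it is the derivative of the product u*v.
Check: d/ds[\frac{\left(40 s^{2} + 34 s + 17\right) e^{- 2 s}}{16}] = \frac{\left(- 20 s^{2} + 3 s\right) e^{- 2 s}}{4} = f(s).

F(s) = \frac{\left(40 s^{2} + 34 s + 17\right) e^{- 2 s}}{16} + C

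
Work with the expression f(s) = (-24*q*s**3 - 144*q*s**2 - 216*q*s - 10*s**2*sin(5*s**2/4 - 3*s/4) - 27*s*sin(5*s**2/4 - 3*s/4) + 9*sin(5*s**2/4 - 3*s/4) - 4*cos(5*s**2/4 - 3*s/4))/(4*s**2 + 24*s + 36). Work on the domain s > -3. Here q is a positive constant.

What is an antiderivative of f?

An antiderivative F(s) passes only if d/ds[F] lands on f(s) exactly.
Check: d/ds[(-3*q*s**2*(s + 3) + cos(5*s**2/4 - 3*s/4))/(s + 3)] = (-24*q*s**3 - 144*q*s**2 - 216*q*s - 10*s**2*sin(5*s**2/4 - 3*s/4) - 27*s*sin(5*s**2/4 - 3*s/4) + 9*sin(5*s**2/4 - 3*s/4) - 4*cos(5*s**2/4 - 3*s/4))/(4*s**2 + 24*s + 36) = f(s).

An antiderivative is F(s) = (-3*q*s**2*(s + 3) + cos(5*s**2/4 - 3*s/4))/(s + 3).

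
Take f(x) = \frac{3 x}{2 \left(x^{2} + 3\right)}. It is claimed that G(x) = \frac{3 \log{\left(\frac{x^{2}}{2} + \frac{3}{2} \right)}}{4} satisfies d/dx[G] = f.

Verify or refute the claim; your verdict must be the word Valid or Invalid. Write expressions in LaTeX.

Valid - the claim checks out under differentiation.

d/dx[G] = \frac{3 x}{2 x^{2} + 6}
This equals f(x) exactly, so the claim holds.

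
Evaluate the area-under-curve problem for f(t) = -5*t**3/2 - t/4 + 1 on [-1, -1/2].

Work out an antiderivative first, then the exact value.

Antiderivative: F(t) = t*(-5*t**3 - t + 8)/8; value = 151/128

Integrate term by term and add the pieces.
F(t) = t*(-5*t**3 - t + 8)/8 is an antiderivative of f.
Check: d/dt[t*(-5*t**3 - t + 8)/8] = -5*t**3/2 - t/4 + 1 = f(t).
F(-1/2) = -73/128; F(-1) = -7/4.
Integral = F(-1/2) - F(-1) = 151/128.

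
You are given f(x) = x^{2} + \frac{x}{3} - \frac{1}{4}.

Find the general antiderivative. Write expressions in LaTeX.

F(x) = \frac{x^{3}}{3} + \frac{x^{2}}{6} - \frac{x}{4} + C

The integrand splits into summands that can be handled one at a time.
Check: d/dx[\frac{x^{3}}{3} + \frac{x^{2}}{6} - \frac{x}{4}] = x^{2} + \frac{x}{3} - \frac{1}{4} = f(x).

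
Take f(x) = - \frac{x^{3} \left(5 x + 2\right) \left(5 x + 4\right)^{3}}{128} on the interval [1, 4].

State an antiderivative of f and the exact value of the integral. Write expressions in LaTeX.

Antiderivative: F(x) = - \frac{\left(- \frac{5 x^{2}}{4} - x\right)^{4}}{4}; value = - \frac{84928095}{1024}

The substitution u = - \frac{5 x^{2}}{4} - x works: f is exactly (dF/du)*(du/dx) for that inner function.
F(x) = - \frac{\left(- \frac{5 x^{2}}{4} - x\right)^{4}}{4} is an antiderivative of f.
Check: d/dx[- \frac{\left(- \frac{5 x^{2}}{4} - x\right)^{4}}{4}] = - \frac{625 x^{7}}{128} - \frac{875 x^{6}}{64} - \frac{225 x^{5}}{16} - \frac{25 x^{4}}{4} - x^{3}, which equals f(x).
F(4) = -82944; F(1) = - \frac{6561}{1024}.
Integral = F(4) - F(1) = - \frac{84928095}{1024}.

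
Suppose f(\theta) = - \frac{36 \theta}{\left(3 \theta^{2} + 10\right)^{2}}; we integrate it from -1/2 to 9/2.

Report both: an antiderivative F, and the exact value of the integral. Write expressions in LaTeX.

f matches the chain-rule pattern g'(h)*h' with inner function h(\theta) = \frac{\theta^{2}}{2} + \frac{5}{3}; substituting u = h(\theta) collapses the integral.
F(\theta) = \frac{6}{3 \theta^{2} + 10} is an antiderivative of f.
Check: d/d\theta[\frac{6}{3 \theta^{2} + 10}] = - \frac{36 \theta}{9 \theta^{4} + 60 \theta^{2} + 100}, which equals f(\theta).
F(9/2) = \frac{24}{283}; F(-1/2) = \frac{24}{43}.
Integral = F(9/2) - F(-1/2) = - \frac{5760}{12169}.

Antiderivative: F(\theta) = \frac{6}{3 \theta^{2} + 10}; value = - \frac{5760}{12169}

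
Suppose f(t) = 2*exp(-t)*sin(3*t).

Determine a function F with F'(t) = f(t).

An antiderivative is F(t) = (-sin(3*t) - 3*cos(3*t))*exp(-t)/5.

Differentiate the proposed F(t) back; it has to land on f(t) exactly.
Check: d/dt[(-sin(3*t) - 3*cos(3*t))*exp(-t)/5] = 2*exp(-t)*sin(3*t) = f(t).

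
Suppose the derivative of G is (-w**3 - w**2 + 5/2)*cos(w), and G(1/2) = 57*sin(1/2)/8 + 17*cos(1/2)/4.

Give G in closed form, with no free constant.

G(w) = -w**3*sin(w) - w**2*sin(w) - 3*w**2*cos(w) + 6*w*sin(w) - 2*w*cos(w) + 9*sin(w)/2 + 6*cos(w)

Differentiate the proposed G(w) back; it has to land on the given G'(w).
A general antiderivative is -w**3*sin(w) - w**2*sin(w) - 3*w**2*cos(w) + 6*w*sin(w) - 2*w*cos(w) + 9*sin(w)/2 + 6*cos(w) + C.
The condition gives C = 57*sin(1/2)/8 + 17*cos(1/2)/4 - (57*sin(1/2)/8 + 17*cos(1/2)/4) = 0.
So G(w) = -w**3*sin(w) - w**2*sin(w) - 3*w**2*cos(w) + 6*w*sin(w) - 2*w*cos(w) + 9*sin(w)/2 + 6*cos(w).
Check: d/dw[-w**3*sin(w) - w**2*sin(w) - 3*w**2*cos(w) + 6*w*sin(w) - 2*w*cos(w) + 9*sin(w)/2 + 6*cos(w)] = -w**3*cos(w) - w**2*cos(w) + 5*cos(w)/2, which equals G'(w).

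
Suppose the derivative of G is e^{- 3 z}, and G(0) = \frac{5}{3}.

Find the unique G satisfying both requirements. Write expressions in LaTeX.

The proposed G(z) is checked by its d/dz: the result must match the given G'(z).
A general antiderivative is - \frac{e^{- 3 z}}{3} + C.
The condition gives C = \frac{5}{3} - (- \frac{1}{3}) = 2.
So G(z) = \frac{\left(6 e^{3 z} - 1\right) e^{- 3 z}}{3}.
Check: d/dz[\frac{\left(6 e^{3 z} - 1\right) e^{- 3 z}}{3}] = e^{- 3 z} = G'(z).

G(z) = \frac{\left(6 e^{3 z} - 1\right) e^{- 3 z}}{3}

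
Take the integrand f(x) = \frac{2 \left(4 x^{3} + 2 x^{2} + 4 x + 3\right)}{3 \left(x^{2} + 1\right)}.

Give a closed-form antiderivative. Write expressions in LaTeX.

An antiderivative is F(x) = \frac{4 x^{2}}{3} + \frac{4 x}{3} + \frac{2 \operatorname{atan}{\left(x \right)}}{3}.

A first test for any F(x): its x-derivative must equal f(x) identically.
Check: d/dx[\frac{4 x^{2}}{3} + \frac{4 x}{3} + \frac{2 \operatorname{atan}{\left(x \right)}}{3}] = \frac{8 x^{3} + 4 x^{2} + 8 x + 6}{3 x^{2} + 3}, which equals f(x).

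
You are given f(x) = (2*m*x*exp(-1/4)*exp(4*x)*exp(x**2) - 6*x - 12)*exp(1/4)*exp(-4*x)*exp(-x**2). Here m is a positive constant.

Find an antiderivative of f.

Any candidate F(x) must reproduce f(x) exactly when differentiated.
Check: d/dx[(m*x**2*exp(-1/4)*exp(4*x)*exp(x**2) + 3)*exp(1/4)*exp(-4*x)*exp(-x**2)] = (2*m*x*exp(1/4)*exp(4*x)*exp(x**2) - 6*x*exp(1/2) - 12*exp(1/2))*exp(-1/4)*exp(-4*x)*exp(-x**2), which equals f(x).

An antiderivative is F(x) = (m*x**2*exp(-1/4)*exp(4*x)*exp(x**2) + 3)*exp(1/4)*exp(-4*x)*exp(-x**2).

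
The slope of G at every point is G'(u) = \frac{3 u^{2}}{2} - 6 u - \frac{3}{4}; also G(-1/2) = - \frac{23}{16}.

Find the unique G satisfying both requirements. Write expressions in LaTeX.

The integrand splits into summands that can be handled one at a time.
A general antiderivative is \frac{u^{3}}{2} - 3 u^{2} - \frac{3 u}{4} + C.
The condition gives C = - \frac{23}{16} - (- \frac{7}{16}) = -1.
So G(u) = \frac{u^{3}}{2} - 3 u^{2} - \frac{3 u}{4} - 1.
Check: d/du[\frac{u^{3}}{2} - 3 u^{2} - \frac{3 u}{4} - 1] = \frac{3 u^{2}}{2} - 6 u - \frac{3}{4} = G'(u).

G(u) = \frac{u^{3}}{2} - 3 u^{2} - \frac{3 u}{4} - 1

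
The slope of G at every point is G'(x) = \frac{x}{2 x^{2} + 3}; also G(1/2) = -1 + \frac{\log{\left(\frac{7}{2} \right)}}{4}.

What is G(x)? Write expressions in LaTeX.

G'(x) matches the chain-rule pattern g'(h)*h' with inner function h(x) = 2 x^{2} + 3; substituting u = h(x) collapses the integral.
A general antiderivative is \frac{\log{\left(2 x^{2} + 3 \right)}}{4} + C.
The condition gives C = -1 + \frac{\log{\left(\frac{7}{2} \right)}}{4} - (\frac{\log{\left(\frac{7}{2} \right)}}{4}) = -1.
So G(x) = \frac{\log{\left(2 x^{2} + 3 \right)} - 4}{4}.
Check: d/dx[\frac{\log{\left(2 x^{2} + 3 \right)} - 4}{4}] = \frac{x}{2 x^{2} + 3} = G'(x).

G(x) = \frac{\log{\left(2 x^{2} + 3 \right)} - 4}{4}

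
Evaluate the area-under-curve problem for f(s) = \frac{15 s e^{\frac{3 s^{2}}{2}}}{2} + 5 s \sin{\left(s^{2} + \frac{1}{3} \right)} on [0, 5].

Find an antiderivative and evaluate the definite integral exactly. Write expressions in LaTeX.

Antiderivative: F(s) = \frac{5 e^{\frac{3 s^{2}}{2}}}{2} - \frac{5 \cos{\left(s^{2} + \frac{1}{3} \right)}}{2}; value = - \frac{5}{2} - \frac{5 \cos{\left(\frac{76}{3} \right)}}{2} + \frac{5 \cos{\left(\frac{1}{3} \right)}}{2} + \frac{5 e^{\frac{75}{2}}}{2}

The integrand splits into summands that can be handled one at a time.
F(s) = \frac{5 e^{\frac{3 s^{2}}{2}}}{2} - \frac{5 \cos{\left(s^{2} + \frac{1}{3} \right)}}{2} is an antiderivative of f.
Check: d/ds[\frac{5 e^{\frac{3 s^{2}}{2}}}{2} - \frac{5 \cos{\left(s^{2} + \frac{1}{3} \right)}}{2}] = \frac{15 s e^{\frac{3 s^{2}}{2}}}{2} + 5 s \sin{\left(s^{2} + \frac{1}{3} \right)} = f(s).
F(5) = - \frac{5 \cos{\left(\frac{76}{3} \right)}}{2} + \frac{5 e^{\frac{75}{2}}}{2}; F(0) = \frac{5}{2} - \frac{5 \cos{\left(\frac{1}{3} \right)}}{2}.
Integral = F(5) - F(0) = - \frac{5}{2} - \frac{5 \cos{\left(\frac{76}{3} \right)}}{2} + \frac{5 \cos{\left(\frac{1}{3} \right)}}{2} + \frac{5 e^{\frac{75}{2}}}{2}.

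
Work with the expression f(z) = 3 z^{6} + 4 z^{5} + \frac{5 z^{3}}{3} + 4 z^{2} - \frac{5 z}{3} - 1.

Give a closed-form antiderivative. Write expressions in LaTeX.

The integrand splits into summands that can be handled one at a time.
Check: d/dz[\frac{z \left(36 z^{6} + 56 z^{5} + 35 z^{3} + 112 z^{2} - 70 z - 84\right)}{84}] = 3 z^{6} + 4 z^{5} + \frac{5 z^{3}}{3} + 4 z^{2} - \frac{5 z}{3} - 1 = f(z).

An antiderivative is F(z) = \frac{z \left(36 z^{6} + 56 z^{5} + 35 z^{3} + 112 z^{2} - 70 z - 84\right)}{84}.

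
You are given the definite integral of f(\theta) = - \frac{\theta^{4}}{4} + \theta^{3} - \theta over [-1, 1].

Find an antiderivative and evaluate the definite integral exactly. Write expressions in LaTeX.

Integrate term by term and add the pieces.
F(\theta) = - \frac{\theta^{5}}{20} + \frac{\theta^{4}}{4} - \frac{\theta^{2}}{2} is an antiderivative of f.
Check: d/d\theta[- \frac{\theta^{5}}{20} + \frac{\theta^{4}}{4} - \frac{\theta^{2}}{2}] = - \frac{\theta^{4}}{4} + \theta^{3} - \theta = f(\theta).
F(1) = - \frac{3}{10}; F(-1) = - \frac{1}{5}.
Integral = F(1) - F(-1) = - \frac{1}{10}.

Antiderivative: F(\theta) = - \frac{\theta^{5}}{20} + \frac{\theta^{4}}{4} - \frac{\theta^{2}}{2}; value = - \frac{1}{10}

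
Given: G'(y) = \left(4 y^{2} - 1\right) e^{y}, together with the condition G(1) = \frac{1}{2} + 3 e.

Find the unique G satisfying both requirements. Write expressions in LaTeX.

Recognize the product-rule pattern: G'(y) = u'v + uv' with u = 4 y^{2} - 8 y + 7, v = e^{y}, so integration by parts undoes it.
A general antiderivative is \left(4 y^{2} - 8 y + 7\right) e^{y} + C.
The condition gives C = \frac{1}{2} + 3 e - (3 e) = \frac{1}{2}.
So G(y) = \frac{8 y^{2} e^{y} - 16 y e^{y} + 14 e^{y} + 1}{2}.
Check: d/dy[\frac{8 y^{2} e^{y} - 16 y e^{y} + 14 e^{y} + 1}{2}] = 4 y^{2} e^{y} - e^{y}, which equals G'(y).

G(y) = \frac{8 y^{2} e^{y} - 16 y e^{y} + 14 e^{y} + 1}{2}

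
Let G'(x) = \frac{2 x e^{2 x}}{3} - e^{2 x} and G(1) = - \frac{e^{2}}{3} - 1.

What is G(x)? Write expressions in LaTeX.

G'(x) has the shape u'v + uv' for u = \frac{x}{3} - \frac{2}{3} and v = e^{2 x} — it is the derivative of the product u*v.
A general antiderivative is \frac{\left(x - 2\right) e^{2 x}}{3} + C.
The condition gives C = - \frac{e^{2}}{3} - 1 - (- \frac{e^{2}}{3}) = -1.
So G(x) = \frac{x e^{2 x}}{3} - \frac{2 e^{2 x}}{3} - 1.
Check: d/dx[\frac{x e^{2 x}}{3} - \frac{2 e^{2 x}}{3} - 1] = \frac{2 x e^{2 x}}{3} - e^{2 x} = G'(x).

G(x) = \frac{x e^{2 x}}{3} - \frac{2 e^{2 x}}{3} - 1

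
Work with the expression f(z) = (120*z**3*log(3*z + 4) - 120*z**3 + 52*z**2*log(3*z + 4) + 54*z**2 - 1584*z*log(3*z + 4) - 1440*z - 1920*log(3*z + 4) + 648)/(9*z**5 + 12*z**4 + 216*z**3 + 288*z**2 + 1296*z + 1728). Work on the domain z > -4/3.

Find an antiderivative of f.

An antiderivative is F(z) = -2*(20*z - 9)*log(3*z + 4)/(3*(z**2 + 12)).

A candidate is checked by its d/dz: the result must match f(z).
Check: d/dz[-2*(20*z - 9)*log(3*z + 4)/(3*(z**2 + 12))] = (120*z**3*log(3*z + 4) - 120*z**3 + 52*z**2*log(3*z + 4) + 54*z**2 - 1584*z*log(3*z + 4) - 1440*z - 1920*log(3*z + 4) + 648)/(9*z**5 + 12*z**4 + 216*z**3 + 288*z**2 + 1296*z + 1728) = f(z).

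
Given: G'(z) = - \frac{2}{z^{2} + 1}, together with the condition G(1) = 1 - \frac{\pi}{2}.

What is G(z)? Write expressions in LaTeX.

G(z) = 1 - 2 \operatorname{atan}{\left(z \right)}

Since d/dz undoes antidifferentiation here, G(z) must give back the stated G'(z).
A general antiderivative is - 2 \operatorname{atan}{\left(z \right)} + C.
The condition gives C = 1 - \frac{\pi}{2} - (- \frac{\pi}{2}) = 1.
So G(z) = 1 - 2 \operatorname{atan}{\left(z \right)}.
Check: d/dz[1 - 2 \operatorname{atan}{\left(z \right)}] = - \frac{2}{z^{2} + 1} = G'(z).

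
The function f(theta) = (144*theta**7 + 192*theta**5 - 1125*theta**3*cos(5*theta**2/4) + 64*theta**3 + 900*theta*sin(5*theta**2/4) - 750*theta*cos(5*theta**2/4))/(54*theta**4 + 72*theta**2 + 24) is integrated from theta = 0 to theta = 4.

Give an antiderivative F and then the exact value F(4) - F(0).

Antiderivative: F(theta) = (6*theta**6 + 4*theta**4 + 9*theta**2 - 75*sin(5*theta**2/4) + 6)/(9*theta**2 + 6); value = 512/3 - sin(20)/2

A first test for any F(theta): its theta-derivative must equal f(theta) identically.
F(theta) = (6*theta**6 + 4*theta**4 + 9*theta**2 - 75*sin(5*theta**2/4) + 6)/(9*theta**2 + 6) is an antiderivative of f.
Check: d/dtheta[(6*theta**6 + 4*theta**4 + 9*theta**2 - 75*sin(5*theta**2/4) + 6)/(9*theta**2 + 6)] = (144*theta**7 + 192*theta**5 - 1125*theta**3*cos(5*theta**2/4) + 64*theta**3 + 900*theta*sin(5*theta**2/4) - 750*theta*cos(5*theta**2/4))/(54*theta**4 + 72*theta**2 + 24) = f(theta).
F(4) = 515/3 - sin(20)/2; F(0) = 1.
Integral = F(4) - F(0) = 512/3 - sin(20)/2.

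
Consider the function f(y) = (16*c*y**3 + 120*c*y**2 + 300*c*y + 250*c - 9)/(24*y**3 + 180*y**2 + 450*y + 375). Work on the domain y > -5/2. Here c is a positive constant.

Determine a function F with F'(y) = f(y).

Since d/dy undoes antidifferentiation here, F'(y) = f(y) is required of F(y).
Check: d/dy[(32*c*y**3 + 160*c*y**2 + 200*c*y + 9)/(12*(2*y + 5)**2)] = (16*c*y**3 + 120*c*y**2 + 300*c*y + 250*c - 9)/(24*y**3 + 180*y**2 + 450*y + 375) = f(y).

An antiderivative is F(y) = (32*c*y**3 + 160*c*y**2 + 200*c*y + 9)/(12*(2*y + 5)**2).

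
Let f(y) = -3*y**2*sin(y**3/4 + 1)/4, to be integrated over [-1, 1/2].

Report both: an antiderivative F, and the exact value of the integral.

Antiderivative: F(y) = cos(y**3/4 + 1); value = -cos(3/4) + cos(33/32)

f matches the chain-rule pattern g'(h)*h' with inner function h(y) = y**3/4 + 1; substituting u = h(y) collapses the integral.
F(y) = cos(y**3/4 + 1) is an antiderivative of f.
Check: d/dy[cos(y**3/4 + 1)] = -3*y**2*sin(y**3/4 + 1)/4 = f(y).
F(1/2) = cos(33/32); F(-1) = cos(3/4).
Integral = F(1/2) - F(-1) = -cos(3/4) + cos(33/32).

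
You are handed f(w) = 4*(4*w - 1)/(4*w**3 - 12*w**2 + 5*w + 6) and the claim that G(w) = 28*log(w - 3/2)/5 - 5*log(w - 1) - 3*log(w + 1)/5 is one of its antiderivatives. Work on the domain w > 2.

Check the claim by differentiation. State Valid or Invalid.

d/dw[G] = (8*w + 2)/(2*w**3 - 3*w**2 - 2*w + 3)
d/dw[G] - f(w) = (-16*w**2 - 6*w - 8)/(4*w**5 - 12*w**4 + w**3 + 18*w**2 - 5*w - 6) != 0.

Invalid: d/dw[G] - f = (-16*w**2 - 6*w - 8)/(4*w**5 - 12*w**4 + w**3 + 18*w**2 - 5*w - 6), which is not 0.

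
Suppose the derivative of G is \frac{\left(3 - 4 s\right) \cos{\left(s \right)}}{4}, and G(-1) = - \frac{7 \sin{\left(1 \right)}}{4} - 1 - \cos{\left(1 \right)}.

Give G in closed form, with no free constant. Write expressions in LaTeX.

Whatever form G(s) takes, its d/ds must return the stated G'(s).
A general antiderivative is - s \sin{\left(s \right)} + \frac{3 \sin{\left(s \right)}}{4} - \cos{\left(s \right)} + C.
The condition gives C = - \frac{7 \sin{\left(1 \right)}}{4} - 1 - \cos{\left(1 \right)} - (- \frac{7 \sin{\left(1 \right)}}{4} - \cos{\left(1 \right)}) = -1.
So G(s) = - s \sin{\left(s \right)} + \frac{3 \sin{\left(s \right)}}{4} - \cos{\left(s \right)} - 1.
Check: d/ds[- s \sin{\left(s \right)} + \frac{3 \sin{\left(s \right)}}{4} - \cos{\left(s \right)} - 1] = - s \cos{\left(s \right)} + \frac{3 \cos{\left(s \right)}}{4}, which equals G'(s).

G(s) = - s \sin{\left(s \right)} + \frac{3 \sin{\left(s \right)}}{4} - \cos{\left(s \right)} - 1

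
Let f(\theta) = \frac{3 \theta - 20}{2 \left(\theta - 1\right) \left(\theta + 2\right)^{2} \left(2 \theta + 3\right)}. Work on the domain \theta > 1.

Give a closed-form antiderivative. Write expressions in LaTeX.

Factor the denominator (2 \left(\theta - 1\right) \left(\theta + 2\right)^{2} \left(2 \theta + 3\right)) and decompose: f = \frac{98}{5 \left(2 \theta + 3\right)} - \frac{173}{18 \left(\theta + 2\right)} - \frac{13}{3 \left(\theta + 2\right)^{2}} - \frac{17}{90 \left(\theta - 1\right)}; each piece integrates to a log, atan, or power term.
Check: d/d\theta[- \frac{17 \log{\left(\theta - 1 \right)}}{90} + \frac{49 \log{\left(\theta + \frac{3}{2} \right)}}{5} - \frac{173 \log{\left(\theta + 2 \right)}}{18} + \frac{13}{3 \theta + 6}] = \frac{3 \theta - 20}{4 \theta^{4} + 18 \theta^{3} + 18 \theta^{2} - 16 \theta - 24}, which equals f(\theta).

An antiderivative is F(\theta) = - \frac{17 \log{\left(\theta - 1 \right)}}{90} + \frac{49 \log{\left(\theta + \frac{3}{2} \right)}}{5} - \frac{173 \log{\left(\theta + 2 \right)}}{18} + \frac{13}{3 \theta + 6}.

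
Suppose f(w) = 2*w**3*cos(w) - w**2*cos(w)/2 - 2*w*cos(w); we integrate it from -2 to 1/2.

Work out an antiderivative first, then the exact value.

Antiderivative: F(w) = 2*w**3*sin(w) - w**2*sin(w)/2 + 6*w**2*cos(w) - 14*w*sin(w) - w*cos(w) + sin(w) - 14*cos(w); value = -13*cos(1/2) - 47*sin(1/2)/8 - 12*cos(2) + 11*sin(2)

Integrate term by term and add the pieces.
F(w) = 2*w**3*sin(w) - w**2*sin(w)/2 + 6*w**2*cos(w) - 14*w*sin(w) - w*cos(w) + sin(w) - 14*cos(w) is an antiderivative of f.
Check: d/dw[2*w**3*sin(w) - w**2*sin(w)/2 + 6*w**2*cos(w) - 14*w*sin(w) - w*cos(w) + sin(w) - 14*cos(w)] = 2*w**3*cos(w) - w**2*cos(w)/2 - 2*w*cos(w) = f(w).
F(1/2) = -13*cos(1/2) - 47*sin(1/2)/8; F(-2) = -11*sin(2) + 12*cos(2).
Integral = F(1/2) - F(-2) = -13*cos(1/2) - 47*sin(1/2)/8 - 12*cos(2) + 11*sin(2).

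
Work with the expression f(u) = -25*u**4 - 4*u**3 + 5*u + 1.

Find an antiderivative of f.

An antiderivative is F(u) = -5*u**5 - u**4 + 5*u**2/2 + u.

Integrate term by term and add the pieces.
Check: d/du[-5*u**5 - u**4 + 5*u**2/2 + u] = -25*u**4 - 4*u**3 + 5*u + 1 = f(u).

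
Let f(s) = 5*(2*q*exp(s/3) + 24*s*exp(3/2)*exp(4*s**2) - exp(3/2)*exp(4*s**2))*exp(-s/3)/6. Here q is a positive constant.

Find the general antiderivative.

Since d/ds undoes antidifferentiation here, F'(s) = f(s) is required of F(s).
Check: d/ds[5*q*s/3 + 5*exp(3/2)*exp(-s/3)*exp(4*s**2)/2] = (10*q*exp(s/3) + 120*s*exp(3/2)*exp(4*s**2) - 5*exp(3/2)*exp(4*s**2))*exp(-s/3)/6, which equals f(s).

F(s) = 5*q*s/3 + 5*exp(3/2)*exp(-s/3)*exp(4*s**2)/2 + C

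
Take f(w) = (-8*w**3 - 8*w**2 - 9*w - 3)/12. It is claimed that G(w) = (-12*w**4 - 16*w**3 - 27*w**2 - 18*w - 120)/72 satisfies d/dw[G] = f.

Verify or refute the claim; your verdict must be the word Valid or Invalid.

d/dw[G] = -2*w**3/3 - 2*w**2/3 - 3*w/4 - 1/4
This equals f(w) exactly, so the claim holds.

Valid: G'(w) = f(w).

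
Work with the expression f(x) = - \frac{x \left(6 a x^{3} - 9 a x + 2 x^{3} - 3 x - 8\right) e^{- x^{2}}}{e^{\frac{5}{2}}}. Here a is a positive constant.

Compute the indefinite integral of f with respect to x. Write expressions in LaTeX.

F(x) = \frac{3 a x^{3} e^{- x^{2}}}{e^{\frac{5}{2}}} + \frac{x^{3} e^{- x^{2}}}{e^{\frac{5}{2}}} - \frac{4 e^{- x^{2}}}{e^{\frac{5}{2}}} + C

f has the shape u'v + uv' for u = 3 a x^{3} + x^{3} - 4 and v = e^{- x^{2} - \frac{5}{2}} — it is the derivative of the product u*v.
Check: d/dx[\frac{3 a x^{3} e^{- x^{2}}}{e^{\frac{5}{2}}} + \frac{x^{3} e^{- x^{2}}}{e^{\frac{5}{2}}} - \frac{4 e^{- x^{2}}}{e^{\frac{5}{2}}}] = \frac{\left(- 6 a x^{4} + 9 a x^{2} - 2 x^{4} + 3 x^{2} + 8 x\right) e^{- x^{2}}}{e^{\frac{5}{2}}}, which equals f(x).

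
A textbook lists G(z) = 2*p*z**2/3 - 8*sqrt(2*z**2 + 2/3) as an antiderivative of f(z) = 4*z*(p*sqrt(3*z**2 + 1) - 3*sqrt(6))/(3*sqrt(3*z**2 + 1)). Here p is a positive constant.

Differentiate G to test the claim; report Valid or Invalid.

d/dz[G] = (4*p*z*sqrt(3*z**2 + 1) - 24*sqrt(6)*z)/(3*sqrt(3*z**2 + 1))
d/dz[G] - f(z) = -4*sqrt(6)*z/sqrt(3*z**2 + 1) != 0.

Invalid: d/dz[G] - f = -4*sqrt(6)*z/sqrt(3*z**2 + 1), which is not 0.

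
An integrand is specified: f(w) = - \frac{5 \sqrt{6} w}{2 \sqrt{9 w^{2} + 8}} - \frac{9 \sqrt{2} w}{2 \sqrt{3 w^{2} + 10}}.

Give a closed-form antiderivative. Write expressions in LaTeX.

An antiderivative is F(w) = - \frac{5 \sqrt{\frac{3 w^{2}}{2} + \frac{4}{3}}}{3} - 3 \sqrt{\frac{3 w^{2}}{2} + 5}.

The integrand splits into summands that can be handled one at a time.
Check: d/dw[- \frac{5 \sqrt{\frac{3 w^{2}}{2} + \frac{4}{3}}}{3} - 3 \sqrt{\frac{3 w^{2}}{2} + 5}] = \frac{- 5 \sqrt{6} w \sqrt{3 w^{2} + 10} - 9 \sqrt{2} w \sqrt{9 w^{2} + 8}}{2 \sqrt{3 w^{2} + 10} \sqrt{9 w^{2} + 8}}, which equals f(w).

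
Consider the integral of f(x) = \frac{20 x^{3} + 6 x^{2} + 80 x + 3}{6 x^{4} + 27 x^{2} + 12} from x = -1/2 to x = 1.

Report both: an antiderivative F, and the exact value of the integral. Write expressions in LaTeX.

Antiderivative: F(x) = \frac{5 \log{\left(2 x^{2} + 1 \right)}}{3} + \frac{\operatorname{atan}{\left(\frac{x}{2} \right)}}{2}; value = - \frac{5 \log{\left(\frac{3}{2} \right)}}{3} + \frac{\operatorname{atan}{\left(\frac{1}{4} \right)}}{2} + \frac{\operatorname{atan}{\left(\frac{1}{2} \right)}}{2} + \frac{5 \log{\left(3 \right)}}{3}

For F(x) to be correct the identity F'(x) - f(x) = 0 must hold.
F(x) = \frac{5 \log{\left(2 x^{2} + 1 \right)}}{3} + \frac{\operatorname{atan}{\left(\frac{x}{2} \right)}}{2} is an antiderivative of f.
Check: d/dx[\frac{5 \log{\left(2 x^{2} + 1 \right)}}{3} + \frac{\operatorname{atan}{\left(\frac{x}{2} \right)}}{2}] = \frac{20 x^{3} + 6 x^{2} + 80 x + 3}{6 x^{4} + 27 x^{2} + 12} = f(x).
F(1) = \frac{\operatorname{atan}{\left(\frac{1}{2} \right)}}{2} + \frac{5 \log{\left(3 \right)}}{3}; F(-1/2) = - \frac{\operatorname{atan}{\left(\frac{1}{4} \right)}}{2} + \frac{5 \log{\left(\frac{3}{2} \right)}}{3}.
Integral = F(1) - F(-1/2) = - \frac{5 \log{\left(\frac{3}{2} \right)}}{3} + \frac{\operatorname{atan}{\left(\frac{1}{4} \right)}}{2} + \frac{\operatorname{atan}{\left(\frac{1}{2} \right)}}{2} + \frac{5 \log{\left(3 \right)}}{3}.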